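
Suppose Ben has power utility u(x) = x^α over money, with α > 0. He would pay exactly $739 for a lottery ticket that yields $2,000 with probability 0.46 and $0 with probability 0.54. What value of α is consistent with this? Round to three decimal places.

Since u(0) = 0, the lottery's EU is 0.46·2000^α.
Equating: 739^α = 0.46·2000^α, i.e. 0.3695^α = 0.46.
Taking logs: α·ln(739/2000) = ln(0.46), so α = -0.776529 / -0.995605 ≈ 0.780.

α ≈ 0.780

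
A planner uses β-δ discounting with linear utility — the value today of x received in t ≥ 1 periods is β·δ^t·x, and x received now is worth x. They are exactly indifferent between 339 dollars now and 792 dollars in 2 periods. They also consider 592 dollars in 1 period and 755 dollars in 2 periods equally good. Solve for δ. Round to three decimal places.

δ ≈ 0.784

Both payoffs in the second observation are in the future, so β drops out: δ^1·592 = δ^2·755 ⇒ δ = 592/755 = 0.78411.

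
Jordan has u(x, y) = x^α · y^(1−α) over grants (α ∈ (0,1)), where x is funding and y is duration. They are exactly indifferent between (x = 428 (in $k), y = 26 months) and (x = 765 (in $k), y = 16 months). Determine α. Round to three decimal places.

Indifference: 428^α · 26^(1−α) = 765^α · 16^(1−α).
Rearrange to (428/765)^α = (16/26)^(1−α) and take logs: α·-0.580753 = (1−α)·-0.485508.
Thus α·(-1.066261) = -0.485508, so α = -0.485508/-1.066261 ≈ 0.455.

α ≈ 0.455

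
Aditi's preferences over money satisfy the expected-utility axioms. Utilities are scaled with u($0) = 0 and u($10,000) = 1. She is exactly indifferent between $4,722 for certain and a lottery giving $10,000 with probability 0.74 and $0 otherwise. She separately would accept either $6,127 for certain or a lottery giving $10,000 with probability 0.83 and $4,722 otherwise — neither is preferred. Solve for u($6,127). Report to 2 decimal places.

First, u($4,722) = 0.74·u($10,000) + 0.26·u($0) = 0.74.
Chaining: u($6,127) = 0.83·1.00 + 0.17·0.74 = 0.9558.

0.96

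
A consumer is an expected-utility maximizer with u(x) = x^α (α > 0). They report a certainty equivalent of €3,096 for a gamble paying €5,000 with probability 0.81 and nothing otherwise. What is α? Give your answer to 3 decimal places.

α ≈ 0.440

EU(lottery) = 0.81·5000^α + 0.19·0 = 0.81·5000^α.
Setting u(3096) equal to that: 3096^α = 0.81·5000^α ⇒ (3096/5000)^α = 0.81.
α = ln(0.81) / ln(3096/5000) = -0.210721/-0.479327 ≈ 0.440.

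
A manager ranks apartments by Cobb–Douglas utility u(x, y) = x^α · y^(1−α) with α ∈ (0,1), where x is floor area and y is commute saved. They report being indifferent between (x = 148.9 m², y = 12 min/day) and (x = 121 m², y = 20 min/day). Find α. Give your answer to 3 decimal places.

Indifference: 148.9^α · 12^(1−α) = 121^α · 20^(1−α).
Taking logs: α·ln 148.9 + (1−α)·ln 12 = α·ln 121 + (1−α)·ln 20, i.e. α·0.207484 = (1−α)·0.510826.
So α/(1−α) = (0.510826)/(0.207484) = 2.462002, and α = 2.462002/3.462002 ≈ 0.711.

α ≈ 0.711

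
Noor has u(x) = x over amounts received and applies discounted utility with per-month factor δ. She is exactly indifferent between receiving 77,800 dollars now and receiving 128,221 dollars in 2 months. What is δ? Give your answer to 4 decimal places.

The payoff in 2 months is discounted by δ^2, so u(77800) = δ^2·u(128221) and δ^2 = u(77800)/u(128221).
With u(x) = x: δ^2 = 77800/128221 = 0.60676.
Hence δ = (0.60676)^(1/2) = 0.778951.

δ ≈ 0.7790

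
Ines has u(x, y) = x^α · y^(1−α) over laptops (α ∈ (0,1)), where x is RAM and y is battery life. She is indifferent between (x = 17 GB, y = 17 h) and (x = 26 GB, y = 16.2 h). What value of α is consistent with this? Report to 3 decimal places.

α ≈ 0.102

Set the two utilities equal: 17^α·17^(1−α) = 26^α·16.2^(1−α).
(17/26)^α = (16.2/17)^(1−α); take logs: α·ln(17/26) = (1−α)·ln(16.2/17), i.e. α·-0.424883 = (1−α)·-0.048202.
So α/(1−α) = (-0.048202)/(-0.424883) = 0.113448, and α = 0.113448/1.113448 ≈ 0.102.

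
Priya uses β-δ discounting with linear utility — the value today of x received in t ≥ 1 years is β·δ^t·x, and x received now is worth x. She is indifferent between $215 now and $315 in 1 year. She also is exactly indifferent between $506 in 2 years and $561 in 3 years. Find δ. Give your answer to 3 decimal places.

From the later pair, β·δ^2·506 = β·δ^3·561; dividing through, δ = 506/561 = 0.90196.

δ ≈ 0.902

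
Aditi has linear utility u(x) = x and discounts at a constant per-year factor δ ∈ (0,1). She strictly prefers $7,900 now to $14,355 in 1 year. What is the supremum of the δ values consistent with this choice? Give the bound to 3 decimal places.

δ < 0.550

The preference means 7900 > δ·14355.
Dividing through by 14355 gives δ < 0.55033.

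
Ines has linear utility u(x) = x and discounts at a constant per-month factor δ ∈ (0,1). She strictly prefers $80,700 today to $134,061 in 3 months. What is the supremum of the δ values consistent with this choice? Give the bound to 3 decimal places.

δ < 0.844

The preference means 80700 > δ^3·134061.
Hence δ^3 < 80700/134061 = 0.60196, and x ↦ x^(1/3) is increasing on (0,∞).
δ < 0.60196^(1/3) = 0.844.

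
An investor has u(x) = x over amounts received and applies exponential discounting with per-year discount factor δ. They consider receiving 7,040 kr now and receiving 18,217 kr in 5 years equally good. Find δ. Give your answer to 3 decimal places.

Equating discounted utilities: u(7040) = δ^5·u(18217) ⇒ δ^5 = u(7040)/u(18217).
With u(x) = x: δ^5 = 7040/18217 = 0.38645.
Hence δ = (0.38645)^(1/5) = 0.82684.

δ ≈ 0.827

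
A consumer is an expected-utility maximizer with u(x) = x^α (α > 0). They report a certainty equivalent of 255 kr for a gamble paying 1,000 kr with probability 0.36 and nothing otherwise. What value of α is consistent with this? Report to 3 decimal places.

The lottery's expected utility is 0.36·u(1000) + 0.64·u(0) = 0.36·1000^α (since u(0) = 0 for α > 0).
Equating: 255^α = 0.36·1000^α, i.e. 0.2550^α = 0.36.
Taking logs: α·ln(255/1000) = ln(0.36), so α = -1.021651 / -1.366492 ≈ 0.748.

α ≈ 0.748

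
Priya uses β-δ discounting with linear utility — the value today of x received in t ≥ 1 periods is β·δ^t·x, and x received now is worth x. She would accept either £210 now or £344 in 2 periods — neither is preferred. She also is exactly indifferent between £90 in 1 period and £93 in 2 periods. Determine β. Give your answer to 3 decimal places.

β ≈ 0.652

Both payoffs in the second observation are in the future, so β drops out: δ^1·90 = δ^2·93 ⇒ δ = 90/93 = 0.96774.
Substituting δ into 210 = β·δ^2·344: β = 210/(322.164) ≈ 0.652.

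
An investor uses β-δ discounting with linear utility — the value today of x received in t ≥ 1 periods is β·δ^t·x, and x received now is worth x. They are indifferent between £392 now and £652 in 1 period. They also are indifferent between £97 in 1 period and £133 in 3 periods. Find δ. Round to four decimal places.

From the later pair, β·δ^1·97 = β·δ^3·133; dividing through, δ^2 = 97/133 = 0.72932, so δ = 0.85400.

δ ≈ 0.8540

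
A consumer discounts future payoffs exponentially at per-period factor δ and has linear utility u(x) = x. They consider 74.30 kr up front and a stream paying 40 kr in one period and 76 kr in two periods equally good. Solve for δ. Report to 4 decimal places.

Equating present values: 74.30 = 40δ + 76δ².
Rearranged: 76δ² + 40δ − 74.30 = 0.
δ = (−40 + √(40² + 4·76·74.30)) / (2·76) = (−40 + √24187.20) / 152 ≈ 0.7600.

δ ≈ 0.7600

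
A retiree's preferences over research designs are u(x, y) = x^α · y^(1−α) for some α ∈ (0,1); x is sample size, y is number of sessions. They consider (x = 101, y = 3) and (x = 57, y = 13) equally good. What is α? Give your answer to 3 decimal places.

Indifference: 101^α · 3^(1−α) = 57^α · 13^(1−α).
(101/57)^α = (13/3)^(1−α); take logs: α·ln(101/57) = (1−α)·ln(13/3), i.e. α·0.572069 = (1−α)·1.466337.
So α/(1−α) = (1.466337)/(0.572069) = 2.563217, and α = 2.563217/3.563217 ≈ 0.719.

α ≈ 0.719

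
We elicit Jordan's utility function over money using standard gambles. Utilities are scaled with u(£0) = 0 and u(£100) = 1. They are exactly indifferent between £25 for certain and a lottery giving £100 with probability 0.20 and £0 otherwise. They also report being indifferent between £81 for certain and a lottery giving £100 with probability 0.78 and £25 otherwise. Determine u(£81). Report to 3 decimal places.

0.824

From the first indifference, u(£25) = 0.20·u(£100) + 0.80·u(£0) = 0.20·1 + 0.80·0 = 0.20.
Chaining: u(£81) = 0.78·1.00 + 0.22·0.20 = 0.8240.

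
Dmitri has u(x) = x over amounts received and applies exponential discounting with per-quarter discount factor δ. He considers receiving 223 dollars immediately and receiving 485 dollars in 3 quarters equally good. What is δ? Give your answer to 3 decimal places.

Indifference means u(223) = δ^3 · u(485), so δ^3 = u(223)/u(485).
With u(x) = x: δ^3 = 223/485 = 0.45979.
Hence δ = (0.45979)^(1/3) = 0.77183.

δ ≈ 0.772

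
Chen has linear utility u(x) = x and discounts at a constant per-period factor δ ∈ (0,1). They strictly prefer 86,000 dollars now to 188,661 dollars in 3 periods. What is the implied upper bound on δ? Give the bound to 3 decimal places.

δ < 0.770

Comparing present values: 86000 > δ^3·188661.
So δ^3 < 86000/188661 = 0.45584; taking the cube root of both positive sides preserves the inequality.
δ < 0.45584^(1/3) = 0.770.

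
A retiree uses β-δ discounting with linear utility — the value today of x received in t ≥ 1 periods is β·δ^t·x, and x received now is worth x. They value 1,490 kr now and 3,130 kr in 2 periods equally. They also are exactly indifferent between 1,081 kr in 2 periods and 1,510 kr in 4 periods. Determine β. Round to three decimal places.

β ≈ 0.665

From the later pair, β·δ^2·1081 = β·δ^4·1510; dividing through, δ^2 = 1081/1510 = 0.71589, so δ = 0.84611.
Substituting δ into 1490 = β·δ^2·3130: β = 1490/(2240.748) ≈ 0.665.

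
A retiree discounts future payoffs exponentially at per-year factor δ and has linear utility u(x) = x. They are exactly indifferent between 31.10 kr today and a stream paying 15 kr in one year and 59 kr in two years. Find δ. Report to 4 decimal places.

The stream is worth 15δ + 59δ² today, so 15δ + 59δ² = 31.10.
That is, 59δ² + 15δ − 31.10 = 0, a quadratic in δ.
By the quadratic formula (taking the positive root), δ = (−15 + √7564.60) / 118 ≈ 0.6100.

δ ≈ 0.6100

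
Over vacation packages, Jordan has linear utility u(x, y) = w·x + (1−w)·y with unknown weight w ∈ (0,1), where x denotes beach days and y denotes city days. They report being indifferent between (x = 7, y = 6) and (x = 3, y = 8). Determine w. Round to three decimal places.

w = 0.333

u(7,6) = u(3,8) means w·7 + (1−w)·6 = w·3 + (1−w)·8.
Rearranging, 4·w − 2·(1−w) = 0.
Hence w = 2/(4+2) = 2/6 = 0.333.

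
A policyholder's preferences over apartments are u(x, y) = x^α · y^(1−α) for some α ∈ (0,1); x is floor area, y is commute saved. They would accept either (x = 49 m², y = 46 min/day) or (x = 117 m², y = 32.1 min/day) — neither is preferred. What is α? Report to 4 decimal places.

α ≈ 0.2925

Set the two utilities equal: 49^α·46^(1−α) = 117^α·32.1^(1−α).
Rearrange to (49/117)^α = (32.1/46)^(1−α) and take logs: α·-0.8703536 = (1−α)·-0.3597854.
Thus α·(-1.2301390) = -0.3597854, so α = -0.3597854/-1.2301390 ≈ 0.2925.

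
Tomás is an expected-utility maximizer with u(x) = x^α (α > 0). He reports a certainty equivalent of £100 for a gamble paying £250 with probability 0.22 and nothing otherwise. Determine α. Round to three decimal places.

α ≈ 1.652

The lottery's expected utility is 0.22·u(250) + 0.78·u(0) = 0.22·250^α (since u(0) = 0 for α > 0).
Setting u(100) equal to that: 100^α = 0.22·250^α ⇒ (100/250)^α = 0.22.
Taking logs: α·ln(100/250) = ln(0.22), so α = -1.514128 / -0.916291 ≈ 1.652.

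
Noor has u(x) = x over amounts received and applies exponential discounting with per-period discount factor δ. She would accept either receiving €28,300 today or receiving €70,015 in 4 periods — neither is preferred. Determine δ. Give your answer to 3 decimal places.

The payoff in 4 periods is discounted by δ^4, so u(28300) = δ^4·u(70015) and δ^4 = u(28300)/u(70015).
With u(x) = x: δ^4 = 28300/70015 = 0.40420.
So δ = 0.40420^(1/4) ≈ 0.797.

δ ≈ 0.797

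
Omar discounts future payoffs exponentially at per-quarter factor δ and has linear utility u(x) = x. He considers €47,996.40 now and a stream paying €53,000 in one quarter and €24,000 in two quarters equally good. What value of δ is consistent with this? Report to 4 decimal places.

δ ≈ 0.6900

The stream is worth 53000δ + 24000δ² today, so 53000δ + 24000δ² = 47996.40.
So 24000δ² + 53000δ − 47996.40 = 0.
The positive root is δ = [−53000 + √(53000² + 4·24000·47996.40)] / (2·24000) = (−53000 + 86120.000)/48000 ≈ 0.6900.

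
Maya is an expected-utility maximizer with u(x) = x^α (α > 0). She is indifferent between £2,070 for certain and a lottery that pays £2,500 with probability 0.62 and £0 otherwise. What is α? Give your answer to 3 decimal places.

EU(lottery) = 0.62·2500^α + 0.38·0 = 0.62·2500^α.
Indifference: 2070^α = 0.62·2500^α, so (2070/2500)^α = 0.62.
Taking logs: α·ln(2070/2500) = ln(0.62), so α = -0.478036 / -0.188742 ≈ 2.533.

α ≈ 2.533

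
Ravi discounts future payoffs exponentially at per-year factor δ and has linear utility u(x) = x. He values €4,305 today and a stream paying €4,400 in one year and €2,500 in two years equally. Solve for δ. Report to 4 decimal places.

δ ≈ 0.7000

Equating present values: 4305 = 4400δ + 2500δ².
Rearranged: 2500δ² + 4400δ − 4305 = 0.
δ = (−4400 + √(4400² + 4·2500·4305)) / (2·2500) = (−4400 + √62410000.00) / 5000 ≈ 0.7000.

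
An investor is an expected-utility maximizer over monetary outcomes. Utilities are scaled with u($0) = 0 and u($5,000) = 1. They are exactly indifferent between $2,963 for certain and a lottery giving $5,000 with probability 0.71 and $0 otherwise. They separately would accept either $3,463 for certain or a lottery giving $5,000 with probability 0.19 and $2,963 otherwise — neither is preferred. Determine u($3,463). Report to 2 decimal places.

The first gamble pins u($2,963): it must equal 0.71·1 + 0.29·0 = 0.71.
Chaining: u($3,463) = 0.19·1.00 + 0.81·0.71 = 0.7651.

0.77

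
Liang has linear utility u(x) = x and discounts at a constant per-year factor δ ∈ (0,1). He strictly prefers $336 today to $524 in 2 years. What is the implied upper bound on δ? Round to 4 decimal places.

δ < 0.8008

Comparing present values: 336 > δ^2·524.
Dividing by 524: δ^2 < 0.64122. Both sides are positive, so the square root keeps the direction.
δ < (336/524)^(1/2) ≈ 0.8008.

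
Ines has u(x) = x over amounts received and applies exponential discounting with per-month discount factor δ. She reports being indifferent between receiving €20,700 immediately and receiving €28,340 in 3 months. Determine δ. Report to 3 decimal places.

The payoff in 3 months is discounted by δ^3, so u(20700) = δ^3·u(28340) and δ^3 = u(20700)/u(28340).
With u(x) = x: δ^3 = 20700/28340 = 0.73042.
So δ = 0.73042^(1/3) ≈ 0.901.

δ ≈ 0.901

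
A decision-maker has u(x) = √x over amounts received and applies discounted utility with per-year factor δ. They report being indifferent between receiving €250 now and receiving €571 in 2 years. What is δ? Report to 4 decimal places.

δ ≈ 0.8134

The payoff in 2 years is discounted by δ^2, so u(250) = δ^2·u(571) and δ^2 = u(250)/u(571).
With u(x) = √x: δ^2 = √250/√571 = √(250/571) = 0.66169.
Taking the square root: δ = 0.66169^(1/2) ≈ 0.8134.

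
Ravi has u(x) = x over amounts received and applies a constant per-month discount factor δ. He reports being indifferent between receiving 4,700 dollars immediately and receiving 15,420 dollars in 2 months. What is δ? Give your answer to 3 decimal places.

Equating discounted utilities: u(4700) = δ^2·u(15420) ⇒ δ^2 = u(4700)/u(15420).
With u(x) = x: δ^2 = 4700/15420 = 0.30480.
Hence δ = (0.30480)^(1/2) = 0.55209.

δ ≈ 0.552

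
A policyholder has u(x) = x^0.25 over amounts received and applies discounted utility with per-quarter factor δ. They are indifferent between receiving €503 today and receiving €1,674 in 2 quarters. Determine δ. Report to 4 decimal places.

δ ≈ 0.8605

Equating discounted utilities: u(503) = δ^2·u(1674) ⇒ δ^2 = u(503)/u(1674).
Since u(x) = x^0.25, δ^2 = (503/1674)^0.25 = 0.30048^0.25 = 0.74038.
Taking the square root: δ = 0.74038^(1/2) ≈ 0.8605.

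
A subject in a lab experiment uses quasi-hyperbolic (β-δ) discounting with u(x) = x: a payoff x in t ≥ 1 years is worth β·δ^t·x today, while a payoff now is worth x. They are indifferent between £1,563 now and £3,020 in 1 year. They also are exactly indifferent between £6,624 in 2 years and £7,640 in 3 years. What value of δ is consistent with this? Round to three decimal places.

The second indifference involves only future payoffs, so β cancels: β·δ^2·6624 = β·δ^3·7640, giving δ = 6624/7640 = 0.86702.

δ ≈ 0.867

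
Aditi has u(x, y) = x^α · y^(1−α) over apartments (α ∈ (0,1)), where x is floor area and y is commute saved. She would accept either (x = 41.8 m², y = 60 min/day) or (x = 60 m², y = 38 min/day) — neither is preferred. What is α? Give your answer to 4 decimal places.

The Cobb–Douglas utilities coincide, so 41.8^α·60^(1−α) = 60^α·38^(1−α).
(41.8/60)^α = (38/60)^(1−α); take logs: α·ln(41.8/60) = (1−α)·ln(38/60), i.e. α·-0.3614482 = (1−α)·-0.4567584.
Thus α·(-0.8182066) = -0.4567584, so α = -0.4567584/-0.8182066 ≈ 0.5582.

α ≈ 0.5582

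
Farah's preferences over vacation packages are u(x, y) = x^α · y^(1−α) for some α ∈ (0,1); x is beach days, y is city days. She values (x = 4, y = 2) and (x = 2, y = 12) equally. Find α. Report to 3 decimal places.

Set the two utilities equal: 4^α·2^(1−α) = 2^α·12^(1−α).
Rearrange to (4/2)^α = (12/2)^(1−α) and take logs: α·0.693147 = (1−α)·1.791759.
Thus α·(2.484906) = 1.791759, so α = 1.791759/2.484906 ≈ 0.721.

α ≈ 0.721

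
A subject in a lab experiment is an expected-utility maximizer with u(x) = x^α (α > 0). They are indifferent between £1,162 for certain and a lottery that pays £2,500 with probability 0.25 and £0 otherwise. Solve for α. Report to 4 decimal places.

α ≈ 1.8094

The lottery's expected utility is 0.25·u(2500) + 0.75·u(0) = 0.25·2500^α (since u(0) = 0 for α > 0).
Setting u(1162) equal to that: 1162^α = 0.25·2500^α ⇒ (1162/2500)^α = 0.25.
α = ln(0.25) / ln(1162/2500) = -1.3862944/-0.7661481 ≈ 1.8094.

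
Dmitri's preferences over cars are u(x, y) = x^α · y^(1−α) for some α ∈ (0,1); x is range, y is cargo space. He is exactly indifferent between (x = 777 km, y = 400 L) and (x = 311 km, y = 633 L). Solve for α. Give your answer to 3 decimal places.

The Cobb–Douglas utilities coincide, so 777^α·400^(1−α) = 311^α·633^(1−α).
Rearrange to (777/311)^α = (633/400)^(1−α) and take logs: α·0.915647 = (1−α)·0.459006.
Thus α·(1.374653) = 0.459006, so α = 0.459006/1.374653 ≈ 0.334.

α ≈ 0.334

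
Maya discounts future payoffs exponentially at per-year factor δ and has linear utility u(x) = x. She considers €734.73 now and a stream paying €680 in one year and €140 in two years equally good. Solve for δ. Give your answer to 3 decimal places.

Present value of the stream is 680·δ + 140·δ². Indifference gives 680δ + 140δ² = 734.73.
So 140δ² + 680δ − 734.73 = 0.
By the quadratic formula (taking the positive root), δ = (−680 + √873848.80) / 280 ≈ 0.910.

δ ≈ 0.910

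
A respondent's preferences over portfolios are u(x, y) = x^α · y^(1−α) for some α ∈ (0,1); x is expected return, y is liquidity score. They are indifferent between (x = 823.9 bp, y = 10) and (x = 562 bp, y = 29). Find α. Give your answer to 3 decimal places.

Indifference: 823.9^α · 10^(1−α) = 562^α · 29^(1−α).
(823.9/562)^α = (29/10)^(1−α); take logs: α·ln(823.9/562) = (1−α)·ln(29/10), i.e. α·0.382547 = (1−α)·1.064711.
So α/(1−α) = (1.064711)/(0.382547) = 2.783216, and α = 2.783216/3.783216 ≈ 0.736.

α ≈ 0.736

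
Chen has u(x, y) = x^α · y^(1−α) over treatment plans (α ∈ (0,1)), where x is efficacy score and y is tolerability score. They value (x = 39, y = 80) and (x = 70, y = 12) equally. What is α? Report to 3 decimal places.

The Cobb–Douglas utilities coincide, so 39^α·80^(1−α) = 70^α·12^(1−α).
(39/70)^α = (12/80)^(1−α); take logs: α·ln(39/70) = (1−α)·ln(12/80), i.e. α·-0.584934 = (1−α)·-1.897120.
Thus α·(-2.482054) = -1.897120, so α = -1.897120/-2.482054 ≈ 0.764.

α ≈ 0.764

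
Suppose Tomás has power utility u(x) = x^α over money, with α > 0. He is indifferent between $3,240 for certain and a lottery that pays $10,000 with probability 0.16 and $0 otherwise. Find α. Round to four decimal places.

EU(lottery) = 0.16·10000^α + 0.84·0 = 0.16·10000^α.
Equating: 3240^α = 0.16·10000^α, i.e. 0.3240^α = 0.16.
Take logs: α = ln 0.16 / ln(3240/10000) ≈ 1.626054.

α ≈ 1.6261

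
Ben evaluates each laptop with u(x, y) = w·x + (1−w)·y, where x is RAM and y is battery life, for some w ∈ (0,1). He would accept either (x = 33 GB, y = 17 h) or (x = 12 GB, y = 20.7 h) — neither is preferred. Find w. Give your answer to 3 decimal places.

u(33,17) = u(12,20.7) means w·33 + (1−w)·17 = w·12 + (1−w)·20.7.
Collecting terms: w·21 = (1−w)·3.7.
The marginal rate of substitution is 3.7/21, so w = 3.7/(21+3.7) = 0.150.

w = 0.150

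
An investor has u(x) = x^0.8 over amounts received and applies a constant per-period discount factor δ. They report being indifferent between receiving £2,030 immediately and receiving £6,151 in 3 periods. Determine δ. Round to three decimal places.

The payoff in 3 periods is discounted by δ^3, so u(2030) = δ^3·u(6151) and δ^3 = u(2030)/u(6151).
Since u(x) = x^0.8, δ^3 = (2030/6151)^0.8 = 0.33003^0.8 = 0.41195.
Hence δ = (0.41195)^(1/3) = 0.74407.

δ ≈ 0.744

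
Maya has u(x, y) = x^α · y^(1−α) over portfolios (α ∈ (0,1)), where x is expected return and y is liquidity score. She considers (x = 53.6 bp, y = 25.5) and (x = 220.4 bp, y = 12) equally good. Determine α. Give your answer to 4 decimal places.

α ≈ 0.3477

The Cobb–Douglas utilities coincide, so 53.6^α·25.5^(1−α) = 220.4^α·12^(1−α).
(53.6/220.4)^α = (12/25.5)^(1−α); take logs: α·ln(53.6/220.4) = (1−α)·ln(12/25.5), i.e. α·-1.4138950 = (1−α)·-0.7537718.
So α/(1−α) = (-0.7537718)/(-1.4138950) = 0.5331172, and α = 0.5331172/1.5331172 ≈ 0.3477.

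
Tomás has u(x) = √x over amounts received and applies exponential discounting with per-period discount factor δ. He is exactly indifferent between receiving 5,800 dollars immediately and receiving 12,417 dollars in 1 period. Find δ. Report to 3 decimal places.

δ ≈ 0.683

Indifference means u(5800) = δ · u(12417), so δ = u(5800)/u(12417).
Since u(x) = √x, δ = √(5800/12417) = 0.68345.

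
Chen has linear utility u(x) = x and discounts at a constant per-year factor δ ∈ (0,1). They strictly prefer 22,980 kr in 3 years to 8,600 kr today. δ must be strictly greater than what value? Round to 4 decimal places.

δ > 0.7206

The preference means 8600 < δ^3·22980.
Hence δ^3 > 8600/22980 = 0.37424, and x ↦ x^(1/3) is increasing on (0,∞).
δ > 0.37424^(1/3) = 0.7206.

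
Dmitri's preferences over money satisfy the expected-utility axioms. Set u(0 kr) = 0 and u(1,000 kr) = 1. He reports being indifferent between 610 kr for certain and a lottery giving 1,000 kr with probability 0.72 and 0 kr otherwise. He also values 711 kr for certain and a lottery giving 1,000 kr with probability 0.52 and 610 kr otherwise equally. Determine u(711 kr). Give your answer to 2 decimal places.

From the first indifference, u(610 kr) = 0.72·u(1,000 kr) + 0.28·u(0 kr) = 0.72·1 + 0.28·0 = 0.72.
Then u(711 kr) = 0.52·u(1,000 kr) + 0.48·u(610 kr) = 0.52·1.00 + 0.48·0.72 = 0.8656.

0.87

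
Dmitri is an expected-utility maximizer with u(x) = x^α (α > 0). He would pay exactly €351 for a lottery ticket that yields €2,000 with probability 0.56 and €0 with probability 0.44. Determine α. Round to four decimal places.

α ≈ 0.3332

The lottery's expected utility is 0.56·u(2000) + 0.44·u(0) = 0.56·2000^α (since u(0) = 0 for α > 0).
Setting u(351) equal to that: 351^α = 0.56·2000^α ⇒ (351/2000)^α = 0.56.
α = ln(0.56) / ln(351/2000) = -0.5798185/-1.7401162 ≈ 0.3332.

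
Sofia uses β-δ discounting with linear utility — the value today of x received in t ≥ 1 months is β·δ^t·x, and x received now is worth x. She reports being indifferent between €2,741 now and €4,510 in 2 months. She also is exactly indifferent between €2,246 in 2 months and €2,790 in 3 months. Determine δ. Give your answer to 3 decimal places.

Both payoffs in the second observation are in the future, so β drops out: δ^2·2246 = δ^3·2790 ⇒ δ = 2246/2790 = 0.80502.

δ ≈ 0.805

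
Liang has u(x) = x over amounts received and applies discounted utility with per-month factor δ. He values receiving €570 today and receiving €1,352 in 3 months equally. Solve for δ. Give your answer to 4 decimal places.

The payoff in 3 months is discounted by δ^3, so u(570) = δ^3·u(1352) and δ^3 = u(570)/u(1352).
With u(x) = x: δ^3 = 570/1352 = 0.42160.
Taking the cube root: δ = 0.42160^(1/3) ≈ 0.7498.

δ ≈ 0.7498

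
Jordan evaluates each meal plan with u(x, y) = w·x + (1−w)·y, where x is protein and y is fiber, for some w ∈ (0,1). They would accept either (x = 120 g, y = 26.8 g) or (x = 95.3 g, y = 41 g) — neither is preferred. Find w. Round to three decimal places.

Indifference: w·120 + (1−w)·26.8 = w·95.3 + (1−w)·41.
w·(120−95.3) = (1−w)·(41−26.8), i.e. w·24.7 = (1−w)·14.2.
The marginal rate of substitution is 14.2/24.7, so w = 14.2/(24.7+14.2) = 0.365.

w = 0.365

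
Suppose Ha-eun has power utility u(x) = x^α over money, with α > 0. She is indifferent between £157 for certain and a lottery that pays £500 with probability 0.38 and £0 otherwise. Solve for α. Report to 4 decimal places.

α ≈ 0.8353

Since u(0) = 0, the lottery's EU is 0.38·500^α.
Indifference: 157^α = 0.38·500^α, so (157/500)^α = 0.38.
α = ln(0.38) / ln(157/500) = -0.9675840/-1.1583623 ≈ 0.8353.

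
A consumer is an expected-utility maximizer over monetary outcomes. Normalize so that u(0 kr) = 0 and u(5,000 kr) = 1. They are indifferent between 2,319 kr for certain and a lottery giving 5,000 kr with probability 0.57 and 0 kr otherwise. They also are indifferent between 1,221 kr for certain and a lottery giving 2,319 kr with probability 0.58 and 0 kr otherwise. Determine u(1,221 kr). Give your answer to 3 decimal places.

0.331

The first gamble pins u(2,319 kr): it must equal 0.57·1 + 0.43·0 = 0.57.
The second indifference gives u(1,221 kr) = 0.58·u(2,319 kr) + 0.42·u(0 kr) = 0.58·0.57 + 0.42·0.00 = 0.3306.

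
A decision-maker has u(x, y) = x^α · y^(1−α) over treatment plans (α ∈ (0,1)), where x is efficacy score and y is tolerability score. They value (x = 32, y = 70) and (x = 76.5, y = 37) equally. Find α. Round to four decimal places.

α ≈ 0.4225

The Cobb–Douglas utilities coincide, so 32^α·70^(1−α) = 76.5^α·37^(1−α).
Rearrange to (32/76.5)^α = (37/70)^(1−α) and take logs: α·-0.8715548 = (1−α)·-0.6375773.
So α/(1−α) = (-0.6375773)/(-0.8715548) = 0.7315401, and α = 0.7315401/1.7315401 ≈ 0.4225.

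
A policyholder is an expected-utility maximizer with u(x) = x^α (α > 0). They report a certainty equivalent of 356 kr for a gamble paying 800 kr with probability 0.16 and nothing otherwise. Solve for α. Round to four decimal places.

α ≈ 2.2633

Since u(0) = 0, the lottery's EU is 0.16·800^α.
Setting u(356) equal to that: 356^α = 0.16·800^α ⇒ (356/800)^α = 0.16.
Take logs: α = ln 0.16 / ln(356/800) ≈ 2.263338.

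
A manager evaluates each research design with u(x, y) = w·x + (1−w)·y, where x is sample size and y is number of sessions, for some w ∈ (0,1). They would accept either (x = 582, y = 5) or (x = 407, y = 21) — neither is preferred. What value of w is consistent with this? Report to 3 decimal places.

w = 0.084

Equating utilities: w·582 + (1−w)·5 = w·407 + (1−w)·21.
Collecting terms: w·175 = (1−w)·16.
The marginal rate of substitution is 16/175, so w = 16/(175+16) = 0.084.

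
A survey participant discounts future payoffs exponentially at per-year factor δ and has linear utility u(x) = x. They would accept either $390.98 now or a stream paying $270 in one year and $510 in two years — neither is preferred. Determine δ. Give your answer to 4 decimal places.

Equating present values: 390.98 = 270δ + 510δ².
So 510δ² + 270δ − 390.98 = 0.
δ = (−270 + √(270² + 4·510·390.98)) / (2·510) = (−270 + √870499.20) / 1020 ≈ 0.6500.

δ ≈ 0.6500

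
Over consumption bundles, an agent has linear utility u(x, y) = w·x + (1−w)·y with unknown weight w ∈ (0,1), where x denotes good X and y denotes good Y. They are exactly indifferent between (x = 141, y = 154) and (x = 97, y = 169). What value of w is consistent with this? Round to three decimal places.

w = 0.254

u(141,154) = u(97,169) means w·141 + (1−w)·154 = w·97 + (1−w)·169.
Rearranging, 44·w − 15·(1−w) = 0.
Hence w = 15/(44+15) = 15/59 = 0.254.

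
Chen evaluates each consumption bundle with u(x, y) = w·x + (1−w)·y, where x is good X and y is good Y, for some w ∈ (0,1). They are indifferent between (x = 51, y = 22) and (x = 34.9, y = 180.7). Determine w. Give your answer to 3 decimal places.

u(51,22) = u(34.9,180.7) means w·51 + (1−w)·22 = w·34.9 + (1−w)·180.7.
Collecting terms: w·16.1 = (1−w)·158.7.
The marginal rate of substitution is 158.7/16.1, so w = 158.7/(16.1+158.7) = 0.908.

w = 0.908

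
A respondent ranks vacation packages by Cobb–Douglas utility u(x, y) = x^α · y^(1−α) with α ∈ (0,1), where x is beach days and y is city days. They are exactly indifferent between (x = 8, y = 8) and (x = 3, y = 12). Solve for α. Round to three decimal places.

α ≈ 0.292

The Cobb–Douglas utilities coincide, so 8^α·8^(1−α) = 3^α·12^(1−α).
Rearrange to (8/3)^α = (12/8)^(1−α) and take logs: α·0.980829 = (1−α)·0.405465.
With A = 0.980829 and B = 0.405465: α·A = (1−α)·B, so α = B/(A+B) = 0.405465/1.386294 ≈ 0.292.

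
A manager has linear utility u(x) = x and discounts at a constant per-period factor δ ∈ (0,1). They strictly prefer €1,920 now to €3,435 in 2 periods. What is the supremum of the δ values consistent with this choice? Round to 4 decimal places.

δ < 0.7476

Under u(x) = x this choice says 1920 > δ^2·3435.
So δ^2 < 1920/3435 = 0.55895; taking the square root of both positive sides preserves the inequality.
δ < 0.55895^(1/2) = 0.7476.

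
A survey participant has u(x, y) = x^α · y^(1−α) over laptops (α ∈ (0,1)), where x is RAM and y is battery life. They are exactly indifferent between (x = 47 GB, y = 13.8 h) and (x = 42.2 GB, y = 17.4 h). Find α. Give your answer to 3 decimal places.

α ≈ 0.683

Indifference: 47^α · 13.8^(1−α) = 42.2^α · 17.4^(1−α).
Rearrange to (47/42.2)^α = (17.4/13.8)^(1−α) and take logs: α·0.107727 = (1−α)·0.231802.
So α/(1−α) = (0.231802)/(0.107727) = 2.151754, and α = 2.151754/3.151754 ≈ 0.683.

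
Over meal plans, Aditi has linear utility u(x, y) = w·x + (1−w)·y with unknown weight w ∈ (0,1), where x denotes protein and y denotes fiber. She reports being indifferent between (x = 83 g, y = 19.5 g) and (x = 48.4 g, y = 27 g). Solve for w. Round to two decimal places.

w = 0.18

Equating utilities: w·83 + (1−w)·19.5 = w·48.4 + (1−w)·27.
w·(83−48.4) = (1−w)·(27−19.5), i.e. w·34.6 = (1−w)·7.5.
So w/(1−w) = 7.5/34.6 = 0.2168, giving w = 7.5/(34.6+7.5) = 0.18.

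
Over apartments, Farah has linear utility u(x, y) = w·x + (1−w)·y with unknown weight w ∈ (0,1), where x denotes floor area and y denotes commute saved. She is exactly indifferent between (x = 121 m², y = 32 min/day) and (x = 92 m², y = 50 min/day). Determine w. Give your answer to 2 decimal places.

Indifference: w·121 + (1−w)·32 = w·92 + (1−w)·50.
Collecting terms: w·29 = (1−w)·18.
So w/(1−w) = 18/29 = 0.6207, giving w = 18/(29+18) = 0.38.

w = 0.38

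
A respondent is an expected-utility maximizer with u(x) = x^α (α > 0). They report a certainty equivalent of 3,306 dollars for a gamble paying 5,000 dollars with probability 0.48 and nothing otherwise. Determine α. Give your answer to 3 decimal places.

α ≈ 1.774

Since u(0) = 0, the lottery's EU is 0.48·5000^α.
Equating: 3306^α = 0.48·5000^α, i.e. 0.6612^α = 0.48.
Taking logs: α·ln(3306/5000) = ln(0.48), so α = -0.733969 / -0.413699 ≈ 1.774.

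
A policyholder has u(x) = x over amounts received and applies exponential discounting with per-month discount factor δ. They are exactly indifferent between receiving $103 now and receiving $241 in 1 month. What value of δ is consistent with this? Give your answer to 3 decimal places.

δ ≈ 0.427

Indifference means u(103) = δ · u(241), so δ = u(103)/u(241).
With u(x) = x: δ = 103/241 = 0.42739.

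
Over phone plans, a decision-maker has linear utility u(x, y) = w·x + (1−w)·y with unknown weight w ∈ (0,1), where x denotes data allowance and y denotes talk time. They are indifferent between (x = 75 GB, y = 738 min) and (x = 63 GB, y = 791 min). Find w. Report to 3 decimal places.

w = 0.815

u(75,738) = u(63,791) means w·75 + (1−w)·738 = w·63 + (1−w)·791.
Rearranging, 12·w − 53·(1−w) = 0.
The marginal rate of substitution is 53/12, so w = 53/(12+53) = 0.815.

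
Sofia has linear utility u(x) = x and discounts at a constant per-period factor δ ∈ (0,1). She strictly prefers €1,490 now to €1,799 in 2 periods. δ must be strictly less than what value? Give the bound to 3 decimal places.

Under u(x) = x this choice says 1490 > δ^2·1799.
Dividing by 1799: δ^2 < 0.82824. Both sides are positive, so the square root keeps the direction.
δ < (1490/1799)^(1/2) ≈ 0.910.

δ < 0.910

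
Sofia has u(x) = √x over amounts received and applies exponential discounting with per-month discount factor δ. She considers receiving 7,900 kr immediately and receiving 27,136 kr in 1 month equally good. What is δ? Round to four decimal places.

δ ≈ 0.5396

Indifference means u(7900) = δ · u(27136), so δ = u(7900)/u(27136).
With u(x) = √x: δ = √7900/√27136 = √(7900/27136) = 0.53956.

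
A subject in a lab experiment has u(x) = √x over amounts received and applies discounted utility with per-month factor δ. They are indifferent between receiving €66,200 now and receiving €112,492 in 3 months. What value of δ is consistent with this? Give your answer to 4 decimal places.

Indifference means u(66200) = δ^3 · u(112492), so δ^3 = u(66200)/u(112492).
With u(x) = √x: δ^3 = √66200/√112492 = √(66200/112492) = 0.76713.
Hence δ = (0.76713)^(1/3) = 0.915425.

δ ≈ 0.9154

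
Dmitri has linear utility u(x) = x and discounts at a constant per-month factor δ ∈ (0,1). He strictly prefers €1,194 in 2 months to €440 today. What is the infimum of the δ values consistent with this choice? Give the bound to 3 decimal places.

δ > 0.607

The preference means 440 < δ^2·1194.
Dividing by 1194: δ^2 > 0.36851. Both sides are positive, so the square root keeps the direction.
δ > (440/1194)^(1/2) ≈ 0.607.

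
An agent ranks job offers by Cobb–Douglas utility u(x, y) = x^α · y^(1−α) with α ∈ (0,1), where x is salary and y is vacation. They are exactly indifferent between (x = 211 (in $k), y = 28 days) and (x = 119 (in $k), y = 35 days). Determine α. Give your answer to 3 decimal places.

Set the two utilities equal: 211^α·28^(1−α) = 119^α·35^(1−α).
Rearrange to (211/119)^α = (35/28)^(1−α) and take logs: α·0.572735 = (1−α)·0.223144.
Thus α·(0.795879) = 0.223144, so α = 0.223144/0.795879 ≈ 0.280.

α ≈ 0.280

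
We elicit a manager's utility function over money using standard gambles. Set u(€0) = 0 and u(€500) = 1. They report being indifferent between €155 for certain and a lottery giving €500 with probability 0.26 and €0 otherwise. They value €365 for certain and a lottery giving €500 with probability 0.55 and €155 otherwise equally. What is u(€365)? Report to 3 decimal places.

0.667

First, u(€155) = 0.26·u(€500) + 0.74·u(€0) = 0.26.
Then u(€365) = 0.55·u(€500) + 0.45·u(€155) = 0.55·1.00 + 0.45·0.26 = 0.6670.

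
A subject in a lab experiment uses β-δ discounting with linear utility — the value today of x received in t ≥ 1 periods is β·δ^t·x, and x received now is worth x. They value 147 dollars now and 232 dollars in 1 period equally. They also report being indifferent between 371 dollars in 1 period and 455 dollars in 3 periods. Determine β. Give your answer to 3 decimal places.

Both payoffs in the second observation are in the future, so β drops out: δ^1·371 = δ^3·455 ⇒ δ^2 = 371/455 = 0.81538, so δ = 0.90299.
Now use the now-vs-future pair: 147 = β·δ·232 gives β = 147/(0.90299·232) ≈ 0.702.

β ≈ 0.702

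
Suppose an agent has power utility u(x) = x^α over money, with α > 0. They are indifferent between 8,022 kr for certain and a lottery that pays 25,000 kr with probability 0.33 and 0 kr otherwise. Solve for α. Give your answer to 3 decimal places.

EU(lottery) = 0.33·25000^α + 0.67·0 = 0.33·25000^α.
Setting u(8022) equal to that: 8022^α = 0.33·25000^α ⇒ (8022/25000)^α = 0.33.
α = ln(0.33) / ln(8022/25000) = -1.108663/-1.136688 ≈ 0.975.

α ≈ 0.975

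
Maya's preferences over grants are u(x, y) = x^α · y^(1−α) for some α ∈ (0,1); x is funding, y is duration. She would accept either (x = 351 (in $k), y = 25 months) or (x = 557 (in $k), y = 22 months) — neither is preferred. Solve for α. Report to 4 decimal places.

α ≈ 0.2168

Indifference: 351^α · 25^(1−α) = 557^α · 22^(1−α).
Rearrange to (351/557)^α = (22/25)^(1−α) and take logs: α·-0.4617790 = (1−α)·-0.1278334.
Thus α·(-0.5896124) = -0.1278334, so α = -0.1278334/-0.5896124 ≈ 0.2168.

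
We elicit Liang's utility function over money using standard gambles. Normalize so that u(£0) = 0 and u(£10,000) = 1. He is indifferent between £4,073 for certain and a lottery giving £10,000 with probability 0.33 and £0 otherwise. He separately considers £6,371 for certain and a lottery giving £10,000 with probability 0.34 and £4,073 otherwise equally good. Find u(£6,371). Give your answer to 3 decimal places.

0.558

The first gamble pins u(£4,073): it must equal 0.33·1 + 0.67·0 = 0.33.
The second indifference gives u(£6,371) = 0.34·u(£10,000) + 0.66·u(£4,073) = 0.34·1.00 + 0.66·0.33 = 0.5578.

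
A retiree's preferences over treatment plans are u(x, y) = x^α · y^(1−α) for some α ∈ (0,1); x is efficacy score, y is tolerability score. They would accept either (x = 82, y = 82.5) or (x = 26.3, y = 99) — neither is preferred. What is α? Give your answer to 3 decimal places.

α ≈ 0.138

Set the two utilities equal: 82^α·82.5^(1−α) = 26.3^α·99^(1−α).
Taking logs: α·ln 82 + (1−α)·ln 82.5 = α·ln 26.3 + (1−α)·ln 99, i.e. α·1.137150 = (1−α)·0.182322.
Thus α·(1.319472) = 0.182322, so α = 0.182322/1.319472 ≈ 0.138.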